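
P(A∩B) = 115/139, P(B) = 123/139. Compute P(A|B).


P(A|B) = P(A∩B)/P(B) = (115/139)/(123/139) = 115/123

115/123


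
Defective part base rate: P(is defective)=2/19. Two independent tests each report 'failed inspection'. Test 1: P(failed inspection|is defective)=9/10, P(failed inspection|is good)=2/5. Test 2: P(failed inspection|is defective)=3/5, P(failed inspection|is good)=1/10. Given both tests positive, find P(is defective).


After test 1: P(+) = 9/10*2/19 + 2/5*17/19 = 43/95
P(B|+) = (9/95)/(43/95) = 9/43
After test 2 (use post1 as new prior): P(+) = 3/5*9/43 + 1/10*34/43 = 44/215
P(B|+,+) = (27/215)/(44/215) = 27/44

27/44


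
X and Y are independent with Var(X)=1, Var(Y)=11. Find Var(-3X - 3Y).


Independence => Cov(X,Y)=0
Var(-3X - 3Y) = (-3)^2*Var(X) + (-3)^2*Var(Y)
= 9*1 + 9*11 = 108

108


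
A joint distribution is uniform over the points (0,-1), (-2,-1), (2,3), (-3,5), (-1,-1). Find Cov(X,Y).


E[X]=-4/5, E[Y]=1, E[XY]=-6/5
Cov(X,Y) = E[XY] - E[X]E[Y] = -6/5 + 4/5*1 = -2/5

-2/5


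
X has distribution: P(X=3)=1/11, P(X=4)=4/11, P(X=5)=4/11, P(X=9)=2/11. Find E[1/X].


E[1/X] = sum(g(x)*P(x))
= 1/3*1/11 + 1/4*4/11 + 1/5*4/11 + 1/9*2/11
= 106/495

106/495


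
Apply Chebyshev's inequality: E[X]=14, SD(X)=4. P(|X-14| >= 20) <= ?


k = 20/4 = 5
Chebyshev: P(|X-mu| >= k*sigma) <= 1/k^2 = 1/5^2 = 1/25

1/25


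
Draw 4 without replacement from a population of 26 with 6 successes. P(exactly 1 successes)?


P(X=1) = C(6,1)*C(20,3) / C(26,4)
= 6*1140 / 14950
= 6840/14950 = 684/1495

684/1495


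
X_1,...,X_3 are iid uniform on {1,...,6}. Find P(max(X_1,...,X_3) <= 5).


P(max <= 5) = P(all X_i <= 5) = (P(X_1 <= 5))^3
= (5/6)^3 = 125/216

125/216


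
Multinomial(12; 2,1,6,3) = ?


12! = 479001600
Denominator: 2!=2 * 1!=1 * 6!=720 * 3!=6
Coefficient = 479001600 / 8640 = 55440

55440


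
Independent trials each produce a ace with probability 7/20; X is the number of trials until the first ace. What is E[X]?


For geometric (trials until first success), E[X] = 1/p = 1/(7/20) = 20/7

20/7


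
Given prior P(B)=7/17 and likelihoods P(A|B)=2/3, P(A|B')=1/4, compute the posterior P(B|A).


P(A) = P(A|B)P(B) + P(A|B')P(B') = 2/3*7/17 + 1/4*10/17 = 43/102
P(B|A) = P(A|B)P(B)/P(A) = (14/51)/(43/102) = 28/43

28/43


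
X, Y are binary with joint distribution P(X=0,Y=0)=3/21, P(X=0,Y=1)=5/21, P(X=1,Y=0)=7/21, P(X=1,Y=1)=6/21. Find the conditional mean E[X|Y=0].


P(Y=0) = 10/21
E[X|Y=0] = (0*3 + 1*7)/10 = 7/10

7/10


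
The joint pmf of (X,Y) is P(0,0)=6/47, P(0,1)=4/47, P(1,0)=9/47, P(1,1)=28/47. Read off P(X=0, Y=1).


Read from table: P(X=0, Y=1) = 4/47

4/47


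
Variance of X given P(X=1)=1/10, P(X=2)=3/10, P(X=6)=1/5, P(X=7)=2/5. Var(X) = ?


E[X] = 47/10, E[X^2] = 281/10
Var(X) = E[X^2] - (E[X])^2 = 281/10 - (47/10)^2 = 601/100

601/100


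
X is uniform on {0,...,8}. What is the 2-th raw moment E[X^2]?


E[X^2] = (1/9) * sum(x^2 for x=0..8)
= 204/9 = 68/3

68/3


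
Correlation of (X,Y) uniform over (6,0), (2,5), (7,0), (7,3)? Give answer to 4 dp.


Cov(X,Y) = -3.2500, Var(X) = 4.2500, Var(Y) = 4.5000
rho = Cov/(sqrt(VarX)*sqrt(VarY)) = -0.7432

-0.7432


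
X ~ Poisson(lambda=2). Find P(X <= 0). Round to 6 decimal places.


P(X<=0) = e^(-2)*2^0/0!
≈ 0.1353352832
≈ 0.135335

0.135335


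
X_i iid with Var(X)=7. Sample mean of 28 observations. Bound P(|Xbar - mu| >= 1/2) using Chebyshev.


Var(Xbar) = Var(X)/n = 7/28
Chebyshev: P(|Xbar-mu| >= 1/2) <= Var(Xbar)/(1/2)^2 = (1/4)/(1/4) = 1

1


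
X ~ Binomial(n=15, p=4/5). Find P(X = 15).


P(X=15) = C(15,15) * p^15 * (1-p)^0
= 1 * 1073741824/30517578125 * 1
= 1073741824/30517578125

1073741824/30517578125


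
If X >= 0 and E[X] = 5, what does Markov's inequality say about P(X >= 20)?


Markov: P(X >= a) <= E[X]/a
P(X >= 20) <= 5/20 = 1/4

1/4


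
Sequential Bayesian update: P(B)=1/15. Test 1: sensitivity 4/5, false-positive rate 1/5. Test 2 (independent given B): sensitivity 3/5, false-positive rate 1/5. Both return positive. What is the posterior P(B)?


After test 1: P(+) = 4/5*1/15 + 1/5*14/15 = 6/25
P(B|+) = (4/75)/(6/25) = 2/9
After test 2 (use post1 as new prior): P(+) = 3/5*2/9 + 1/5*7/9 = 13/45
P(B|+,+) = (2/15)/(13/45) = 6/13

6/13


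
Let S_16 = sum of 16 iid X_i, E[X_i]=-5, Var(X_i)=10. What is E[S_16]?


E[S_n] = n*E[X_1] = 16*-5 = -80

-80


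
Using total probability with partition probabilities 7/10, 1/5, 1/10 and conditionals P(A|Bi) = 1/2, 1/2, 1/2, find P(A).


P(A) = P(A|B1)P(B1) + P(A|B2)P(B2) + P(A|B3)P(B3)
= 1/2*7/10 + 1/2*1/5 + 1/2*1/10
= 7/20 + 1/10 + 1/20 = 1/2

1/2


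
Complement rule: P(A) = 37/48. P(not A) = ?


P(A') = 1 - P(A) = 1 - 37/48 = 11/48

11/48


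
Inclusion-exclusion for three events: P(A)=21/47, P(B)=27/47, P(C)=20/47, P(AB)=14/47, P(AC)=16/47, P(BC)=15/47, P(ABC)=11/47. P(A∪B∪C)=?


P(A∪B∪C) = P(A)+P(B)+P(C) - P(AB)-P(AC)-P(BC) + P(ABC)
= 21/47+27/47+20/47 - 14/47-16/47-15/47 + 11/47
= 34/47

34/47


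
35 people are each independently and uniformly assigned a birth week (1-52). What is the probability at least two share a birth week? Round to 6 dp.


P(all different) = prod((52-i)/52 for i=0..34) = 0.000000
P(at least one match) = 1 - 0.000000 = 1.000000

1.000000


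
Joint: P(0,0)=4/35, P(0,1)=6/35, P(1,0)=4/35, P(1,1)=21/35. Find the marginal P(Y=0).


P(Y=0) = P(0,0)+P(1,0) = 4/35 + 4/35 = 8/35

8/35


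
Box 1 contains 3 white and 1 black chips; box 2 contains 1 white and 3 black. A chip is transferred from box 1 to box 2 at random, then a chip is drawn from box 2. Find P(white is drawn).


P(transfer white) = 3/4; P(transfer black) = 1/4
If white transferred: Urn II has 2 white of 5, so P(white|white moved) = 2/5
If black transferred: Urn II has 1 white of 5, so P(white|black moved) = 1/5
By total probability: P(white) = 3/4*2/5 + 1/4*1/5 = 7/20

7/20


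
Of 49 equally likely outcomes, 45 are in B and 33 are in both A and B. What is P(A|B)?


P(A|B) = P(A∩B)/P(B) = (33/49)/(45/49) = 33/45 = 11/15

11/15


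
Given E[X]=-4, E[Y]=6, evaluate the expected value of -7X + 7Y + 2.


E[-7X + 7Y + 2] = -7*E[X] + 7*E[Y] + 2
= (-7)*(-4) + (7)*(6) + (2)
= 28 + 42 + 2 = 72

72


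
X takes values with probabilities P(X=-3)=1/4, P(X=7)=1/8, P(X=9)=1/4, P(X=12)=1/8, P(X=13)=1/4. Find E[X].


E[X] = sum(x * P(x))
= -3*1/4 + 7*1/8 + 9*1/4 + 12*1/8 + 13*1/4
= 57/8

57/8


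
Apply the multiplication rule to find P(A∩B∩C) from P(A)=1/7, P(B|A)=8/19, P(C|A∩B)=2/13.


P(A∩B∩C) = P(A) * P(B|A) * P(C|A∩B)
= 1/7 * 8/19 * 2/13
= 8/133 * 2/13 = 16/1729

16/1729


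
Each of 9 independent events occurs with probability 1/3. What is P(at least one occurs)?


P(at least one) = 1 - P(none)
P(none) = (1 - 1/3)^9 = (2/3)^9 = 512/19683
P(at least one) = 1 - 512/19683 = 19171/19683

19171/19683


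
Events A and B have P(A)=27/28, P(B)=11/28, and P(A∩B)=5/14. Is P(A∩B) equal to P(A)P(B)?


P(A)*P(B) = 27/28*11/28 = 297/784
P(A∩B) = 5/14 != 297/784, so not independent

No, A and B are not independent


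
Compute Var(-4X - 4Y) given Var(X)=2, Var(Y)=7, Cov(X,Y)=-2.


Var(-4X - 4Y) = (-4)^2*Var(X) + (-4)^2*Var(Y) + 2*(-4)*(-4)*Cov(X,Y)
= 16*2 + 16*7 + 32*(-2)
= 32 + 112 - 64 = 80

80


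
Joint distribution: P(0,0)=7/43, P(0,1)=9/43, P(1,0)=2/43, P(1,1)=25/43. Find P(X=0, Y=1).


Read from table: P(X=0, Y=1) = 9/43

9/43


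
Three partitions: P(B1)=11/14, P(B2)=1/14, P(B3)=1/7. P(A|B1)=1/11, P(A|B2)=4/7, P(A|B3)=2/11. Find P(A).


P(A) = P(A|B1)P(B1) + P(A|B2)P(B2) + P(A|B3)P(B3)
= 1/11*11/14 + 4/7*1/14 + 2/11*1/7
= 1/14 + 2/49 + 2/77 = 149/1078

149/1078


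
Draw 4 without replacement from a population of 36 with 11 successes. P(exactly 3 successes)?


P(X=3) = C(11,3)*C(25,1) / C(36,4)
= 165*25 / 58905
= 4125/58905 = 25/357

25/357


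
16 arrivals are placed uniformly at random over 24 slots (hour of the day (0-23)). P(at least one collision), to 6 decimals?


P(all different) = prod((24-i)/24 for i=0..15) = 0.001270
P(at least one match) = 1 - 0.001270 = 0.998730

0.998730


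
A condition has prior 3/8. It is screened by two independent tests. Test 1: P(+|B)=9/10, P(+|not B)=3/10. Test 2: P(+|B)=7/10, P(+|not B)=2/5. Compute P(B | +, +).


After test 1: P(+) = 9/10*3/8 + 3/10*5/8 = 21/40
P(B|+) = (27/80)/(21/40) = 9/14
After test 2 (use post1 as new prior): P(+) = 7/10*9/14 + 2/5*5/14 = 83/140
P(B|+,+) = (9/20)/(83/140) = 63/83

63/83


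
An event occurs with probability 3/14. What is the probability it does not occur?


P(A') = 1 - P(A) = 1 - 3/14 = 11/14

11/14


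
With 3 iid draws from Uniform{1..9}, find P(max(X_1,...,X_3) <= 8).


P(max <= 8) = P(all X_i <= 8) = (P(X_1 <= 8))^3
= (8/9)^3 = 512/729

512/729


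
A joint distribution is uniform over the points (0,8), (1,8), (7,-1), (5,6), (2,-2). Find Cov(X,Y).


E[X]=3, E[Y]=19/5, E[XY]=27/5
Cov(X,Y) = E[XY] - E[X]E[Y] = 27/5 - 3*19/5 = -6

-6


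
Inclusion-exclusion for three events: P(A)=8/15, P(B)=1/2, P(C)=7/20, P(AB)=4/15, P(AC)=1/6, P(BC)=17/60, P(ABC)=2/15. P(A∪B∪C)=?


P(A∪B∪C) = P(A)+P(B)+P(C) - P(AB)-P(AC)-P(BC) + P(ABC)
= 8/15+1/2+7/20 - 4/15-1/6-17/60 + 2/15
= 4/5

4/5


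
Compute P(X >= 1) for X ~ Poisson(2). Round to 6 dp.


P(X>=1) = 1 - P(X<=0) = 1 - (e^(-2)*2^0/0!)
≈ 1 - 0.1353352832 = 0.8646647168
≈ 0.864665

0.864665


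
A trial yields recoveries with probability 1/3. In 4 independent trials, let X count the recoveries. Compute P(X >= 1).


P(X>=1) = P(X=1) + P(X=2) + P(X=3) + P(X=4)
= 32/81 + 8/27 + 8/81 + 1/81
= 65/81

65/81


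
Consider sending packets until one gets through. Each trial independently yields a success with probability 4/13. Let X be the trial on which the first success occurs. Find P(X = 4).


P(X=4) = (1-p)^3 * p = (9/13)^3 * 4/13
= 729/2197 * 4/13 = 2916/28561

2916/28561


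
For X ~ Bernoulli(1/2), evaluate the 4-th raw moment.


For Bernoulli: X in {0,1}
E[X^4] = 0^4*(1-1/2) + 1^4*1/2 = 1/2

1/2


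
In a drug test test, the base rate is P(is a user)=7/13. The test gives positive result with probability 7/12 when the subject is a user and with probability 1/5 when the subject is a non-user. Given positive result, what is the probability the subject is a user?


P(A) = P(A|B)P(B) + P(A|B')P(B') = 7/12*7/13 + 1/5*6/13 = 317/780
P(B|A) = P(A|B)P(B)/P(A) = (49/156)/(317/780) = 245/317

245/317


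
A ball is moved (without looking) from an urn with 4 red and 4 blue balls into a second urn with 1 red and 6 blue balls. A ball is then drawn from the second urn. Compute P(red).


P(transfer red) = 4/8 = 1/2; P(transfer blue) = 1/2
If red transferred: Urn II has 2 red of 8, so P(red|red moved) = 1/4
If blue transferred: Urn II has 1 red of 8, so P(red|blue moved) = 1/8
By total probability: P(red) = 1/2*1/4 + 1/2*1/8 = 3/16

3/16


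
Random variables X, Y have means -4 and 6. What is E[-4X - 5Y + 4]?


E[-4X - 5Y + 4] = -4*E[X] - 5*E[Y] + 4
= (-4)*(-4) + (-5)*(6) + (4)
= 16 - 30 + 4 = -10

-10


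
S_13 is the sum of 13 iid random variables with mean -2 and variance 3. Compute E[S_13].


E[S_n] = n*E[X_1] = 13*-2 = -26

-26


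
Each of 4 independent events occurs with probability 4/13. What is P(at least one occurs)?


P(at least one) = 1 - P(none)
P(none) = (1 - 4/13)^4 = (9/13)^4 = 6561/28561
P(at least one) = 1 - 6561/28561 = 22000/28561

22000/28561


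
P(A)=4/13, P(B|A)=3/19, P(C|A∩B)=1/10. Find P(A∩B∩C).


P(A∩B∩C) = P(A) * P(B|A) * P(C|A∩B)
= 4/13 * 3/19 * 1/10
= 12/247 * 1/10 = 6/1235

6/1235


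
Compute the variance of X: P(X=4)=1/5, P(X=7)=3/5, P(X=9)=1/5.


E[X] = 34/5, E[X^2] = 244/5
Var(X) = E[X^2] - (E[X])^2 = 244/5 - (34/5)^2 = 64/25

64/25


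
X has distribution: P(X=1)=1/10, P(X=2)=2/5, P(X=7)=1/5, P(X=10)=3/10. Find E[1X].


E[1X] = sum(g(x)*P(x))
= 1*1/10 + 2*2/5 + 7*1/5 + 10*3/10
= 53/10

53/10


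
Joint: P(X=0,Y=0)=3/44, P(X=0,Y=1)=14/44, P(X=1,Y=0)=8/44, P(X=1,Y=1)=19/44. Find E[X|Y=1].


P(Y=1) = 33/44
E[X|Y=1] = (0*14 + 1*19)/33 = 19/33

19/33


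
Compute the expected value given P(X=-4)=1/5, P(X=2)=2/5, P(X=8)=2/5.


E[X] = sum(x * P(x))
= -4*1/5 + 2*2/5 + 8*2/5
= 16/5

16/5


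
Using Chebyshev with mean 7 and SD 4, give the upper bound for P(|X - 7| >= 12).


k = 12/4 = 3
Chebyshev: P(|X-mu| >= k*sigma) <= 1/k^2 = 1/3^2 = 1/9

1/9


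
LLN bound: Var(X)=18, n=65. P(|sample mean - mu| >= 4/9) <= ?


Var(Xbar) = Var(X)/n = 18/65
Chebyshev: P(|Xbar-mu| >= 4/9) <= Var(Xbar)/(4/9)^2 = (18/65)/(16/81) = 729/520
Bound exceeds 1, so trivial bound: 1

1


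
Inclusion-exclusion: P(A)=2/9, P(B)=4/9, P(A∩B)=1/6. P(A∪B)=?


P(A∪B) = P(A) + P(B) - P(A∩B)
= 2/9 + 4/9 - 1/6 = 1/2

1/2


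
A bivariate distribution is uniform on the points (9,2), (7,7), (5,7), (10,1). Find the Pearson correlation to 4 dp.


Cov(X,Y) = -4.9375, Var(X) = 3.6875, Var(Y) = 7.6875
rho = Cov/(sqrt(VarX)*sqrt(VarY)) = -0.9274

-0.9274


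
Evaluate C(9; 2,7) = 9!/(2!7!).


9! = 362880
Denominator: 2!=2 * 7!=5040
Coefficient = 362880 / 10080 = 36

36


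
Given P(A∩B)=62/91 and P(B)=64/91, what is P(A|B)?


P(A|B) = P(A∩B)/P(B) = (62/91)/(64/91) = 62/64 = 31/32

31/32


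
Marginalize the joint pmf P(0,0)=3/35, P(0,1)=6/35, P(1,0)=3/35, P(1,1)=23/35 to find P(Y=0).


P(Y=0) = P(0,0)+P(1,0) = 3/35 + 3/35 = 6/35

6/35


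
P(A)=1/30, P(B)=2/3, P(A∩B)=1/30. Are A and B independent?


P(A)*P(B) = 1/30*2/3 = 1/45
P(A∩B) = 1/30 != 1/45, so not independent

No, A and B are not independent


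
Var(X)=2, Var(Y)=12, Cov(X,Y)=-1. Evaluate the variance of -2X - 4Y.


Var(-2X - 4Y) = (-2)^2*Var(X) + (-4)^2*Var(Y) + 2*(-2)*(-4)*Cov(X,Y)
= 4*2 + 16*12 + 16*(-1)
= 8 + 192 - 16 = 184

184


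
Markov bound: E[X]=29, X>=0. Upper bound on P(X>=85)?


Markov: P(X >= a) <= E[X]/a
P(X >= 85) <= 29/85

29/85


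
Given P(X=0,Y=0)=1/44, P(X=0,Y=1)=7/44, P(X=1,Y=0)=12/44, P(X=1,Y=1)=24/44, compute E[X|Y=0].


P(Y=0) = 13/44
E[X|Y=0] = (0*1 + 1*12)/13 = 12/13

12/13


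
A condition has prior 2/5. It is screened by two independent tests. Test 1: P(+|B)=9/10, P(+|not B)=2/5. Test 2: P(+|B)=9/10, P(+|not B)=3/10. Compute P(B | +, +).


After test 1: P(+) = 9/10*2/5 + 2/5*3/5 = 3/5
P(B|+) = (9/25)/(3/5) = 3/5
After test 2 (use post1 as new prior): P(+) = 9/10*3/5 + 3/10*2/5 = 33/50
P(B|+,+) = (27/50)/(33/50) = 9/11

9/11


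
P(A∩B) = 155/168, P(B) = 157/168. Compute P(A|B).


P(A|B) = P(A∩B)/P(B) = (155/168)/(157/168) = 155/157

155/157


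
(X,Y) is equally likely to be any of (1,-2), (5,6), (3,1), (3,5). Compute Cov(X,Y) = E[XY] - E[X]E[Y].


E[X]=3, E[Y]=5/2, E[XY]=23/2
Cov(X,Y) = E[XY] - E[X]E[Y] = 23/2 - 3*5/2 = 4

4


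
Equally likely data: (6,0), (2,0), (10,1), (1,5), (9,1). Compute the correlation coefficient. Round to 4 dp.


Cov(X,Y) = -3.0400, Var(X) = 13.0400, Var(Y) = 3.4400
rho = Cov/(sqrt(VarX)*sqrt(VarY)) = -0.4539

-0.4539


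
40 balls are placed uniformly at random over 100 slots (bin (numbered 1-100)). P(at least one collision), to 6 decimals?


P(all different) = prod((100-i)/100 for i=0..39) = 0.000112
P(at least one match) = 1 - 0.000112 = 0.999888

0.999888


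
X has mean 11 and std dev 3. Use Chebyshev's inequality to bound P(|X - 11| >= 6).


k = 6/3 = 2
Chebyshev: P(|X-mu| >= k*sigma) <= 1/k^2 = 1/2^2 = 1/4

1/4


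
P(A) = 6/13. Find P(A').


P(A') = 1 - P(A) = 1 - 6/13 = 7/13

7/13


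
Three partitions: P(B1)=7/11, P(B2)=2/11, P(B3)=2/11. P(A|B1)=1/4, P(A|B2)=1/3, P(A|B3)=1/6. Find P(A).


P(A) = P(A|B1)P(B1) + P(A|B2)P(B2) + P(A|B3)P(B3)
= 1/4*7/11 + 1/3*2/11 + 1/6*2/11
= 7/44 + 2/33 + 1/33 = 1/4

1/4


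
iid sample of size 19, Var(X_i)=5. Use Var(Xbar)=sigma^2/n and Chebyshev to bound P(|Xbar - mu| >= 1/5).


Var(Xbar) = Var(X)/n = 5/19
Chebyshev: P(|Xbar-mu| >= 1/5) <= Var(Xbar)/(1/5)^2 = (5/19)/(1/25) = 125/19
Bound exceeds 1, so trivial bound: 1

1


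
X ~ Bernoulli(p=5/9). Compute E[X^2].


For Bernoulli: X in {0,1}
E[X^2] = 0^2*(1-5/9) + 1^2*5/9 = 5/9

5/9


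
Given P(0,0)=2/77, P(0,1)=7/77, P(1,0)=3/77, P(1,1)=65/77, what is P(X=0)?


P(X=0) = P(0,0)+P(0,1) = 2/77 + 7/77 = 9/77

9/77


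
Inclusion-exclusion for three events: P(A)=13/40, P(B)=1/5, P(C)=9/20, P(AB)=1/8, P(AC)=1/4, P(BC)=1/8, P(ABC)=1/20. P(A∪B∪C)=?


P(A∪B∪C) = P(A)+P(B)+P(C) - P(AB)-P(AC)-P(BC) + P(ABC)
= 13/40+1/5+9/20 - 1/8-1/4-1/8 + 1/20
= 21/40

21/40


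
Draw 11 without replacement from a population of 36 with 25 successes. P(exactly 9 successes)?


P(X=9) = C(25,9)*C(11,2) / C(36,11)
= 2042975*55 / 600805296
= 112363625/600805296 = 6609625/35341488

6609625/35341488


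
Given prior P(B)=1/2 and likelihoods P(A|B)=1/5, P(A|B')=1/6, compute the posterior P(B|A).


P(A) = P(A|B)P(B) + P(A|B')P(B') = 1/5*1/2 + 1/6*1/2 = 11/60
P(B|A) = P(A|B)P(B)/P(A) = (1/10)/(11/60) = 6/11

6/11


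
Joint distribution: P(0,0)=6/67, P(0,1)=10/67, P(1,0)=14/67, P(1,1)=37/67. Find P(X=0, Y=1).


Read from table: P(X=0, Y=1) = 10/67

10/67


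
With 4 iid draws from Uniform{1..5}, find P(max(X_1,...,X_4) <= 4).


P(max <= 4) = P(all X_i <= 4) = (P(X_1 <= 4))^4
= (4/5)^4 = 256/625

256/625


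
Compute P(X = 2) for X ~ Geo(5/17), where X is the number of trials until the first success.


P(X=2) = (1-p)^1 * p = (12/17)^1 * 5/17
= 12/17 * 5/17 = 60/289

60/289


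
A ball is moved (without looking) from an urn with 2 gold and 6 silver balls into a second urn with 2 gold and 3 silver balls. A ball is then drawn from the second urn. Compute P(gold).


P(transfer gold) = 2/8 = 1/4; P(transfer silver) = 3/4
If gold transferred: Urn II has 3 gold of 6, so P(gold|gold moved) = 1/2
If silver transferred: Urn II has 2 gold of 6, so P(gold|silver moved) = 1/3
By total probability: P(gold) = 1/4*1/2 + 3/4*1/3 = 3/8

3/8


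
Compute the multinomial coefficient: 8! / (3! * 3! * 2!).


8! = 40320
Denominator: 3!=6 * 3!=6 * 2!=2
Coefficient = 40320 / 72 = 560

560


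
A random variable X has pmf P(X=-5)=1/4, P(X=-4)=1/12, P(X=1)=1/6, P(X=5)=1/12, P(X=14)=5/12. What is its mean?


E[X] = sum(x * P(x))
= -5*1/4 - 4*1/12 + 1*1/6 + 5*1/12 + 14*5/12
= 29/6

29/6


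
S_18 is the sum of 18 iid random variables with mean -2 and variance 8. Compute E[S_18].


E[S_n] = n*E[X_1] = 18*-2 = -36

-36


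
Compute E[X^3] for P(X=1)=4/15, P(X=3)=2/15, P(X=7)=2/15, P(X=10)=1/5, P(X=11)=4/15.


E[X^3] = sum(g(x)*P(x))
= 1*4/15 + 27*2/15 + 343*2/15 + 1000*1/5 + 1331*4/15
= 9068/15

9068/15


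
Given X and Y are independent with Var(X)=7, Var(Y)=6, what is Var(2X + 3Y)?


Independence => Cov(X,Y)=0
Var(2X + 3Y) = 2^2*Var(X) + 3^2*Var(Y)
= 4*7 + 9*6 = 82

82


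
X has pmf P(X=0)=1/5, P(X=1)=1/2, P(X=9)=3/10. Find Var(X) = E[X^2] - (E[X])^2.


E[X] = 16/5, E[X^2] = 124/5
Var(X) = E[X^2] - (E[X])^2 = 124/5 - (16/5)^2 = 364/25

364/25


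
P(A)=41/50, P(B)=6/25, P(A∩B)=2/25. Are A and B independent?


P(A)*P(B) = 41/50*6/25 = 123/625
P(A∩B) = 2/25 != 123/625, so not independent

No, A and B are not independent


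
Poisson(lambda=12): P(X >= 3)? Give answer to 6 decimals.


P(X>=3) = 1 - P(X<=2) = 1 - (e^(-12)*12^0/0! + e^(-12)*12^1/1! + e^(-12)*12^2/2!)
≈ 1 - (0.0000061442 + 0.0000737305 + 0.0004423833)
= 1 - 0.0005222580 = 0.9994777420
≈ 0.999478

0.999478


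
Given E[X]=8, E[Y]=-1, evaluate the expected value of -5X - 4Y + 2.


E[-5X - 4Y + 2] = -5*E[X] - 4*E[Y] + 2
= (-5)*(8) + (-4)*(-1) + (2)
= -40 + 4 + 2 = -34

-34


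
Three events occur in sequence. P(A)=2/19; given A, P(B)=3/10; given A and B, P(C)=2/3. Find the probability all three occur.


P(A∩B∩C) = P(A) * P(B|A) * P(C|A∩B)
= 2/19 * 3/10 * 2/3
= 3/95 * 2/3 = 2/95

2/95


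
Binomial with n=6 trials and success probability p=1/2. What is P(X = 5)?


P(X=5) = C(6,5) * p^5 * (1-p)^1
= 6 * 1/32 * 1/2
= 3/32

3/32


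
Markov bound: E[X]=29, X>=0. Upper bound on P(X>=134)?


Markov: P(X >= a) <= E[X]/a
P(X >= 134) <= 29/134

29/134


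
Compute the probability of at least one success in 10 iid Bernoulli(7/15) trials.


P(at least one) = 1 - P(none)
P(none) = (1 - 7/15)^10 = (8/15)^10 = 1073741824/576650390625
P(at least one) = 1 - 1073741824/576650390625 = 575576648801/576650390625

575576648801/576650390625


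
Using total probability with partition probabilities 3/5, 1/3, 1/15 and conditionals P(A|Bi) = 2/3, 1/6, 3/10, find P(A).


P(A) = P(A|B1)P(B1) + P(A|B2)P(B2) + P(A|B3)P(B3)
= 2/3*3/5 + 1/6*1/3 + 3/10*1/15
= 2/5 + 1/18 + 1/50 = 107/225

107/225


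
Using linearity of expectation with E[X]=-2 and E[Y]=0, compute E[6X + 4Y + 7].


E[6X + 4Y + 7] = 6*E[X] + 4*E[Y] + 7
= (6)*(-2) + (4)*(0) + (7)
= -12 + 0 + 7 = -5

-5


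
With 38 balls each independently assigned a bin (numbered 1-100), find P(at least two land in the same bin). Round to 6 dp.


P(all different) = prod((100-i)/100 for i=0..37) = 0.000297
P(at least one match) = 1 - 0.000297 = 0.999703

0.999703


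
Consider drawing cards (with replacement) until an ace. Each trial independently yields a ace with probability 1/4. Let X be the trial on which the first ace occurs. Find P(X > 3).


P(X > 3) = P(first 3 trials all fail) = (1-p)^3 = (3/4)^3 = 27/64

27/64


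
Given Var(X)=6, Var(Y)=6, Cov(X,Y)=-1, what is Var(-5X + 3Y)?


Var(-5X + 3Y) = (-5)^2*Var(X) + 3^2*Var(Y) + 2*(-5)*3*Cov(X,Y)
= 25*6 + 9*6 - 30*(-1)
= 150 + 54 + 30 = 234

234


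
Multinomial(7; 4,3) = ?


7! = 5040
Denominator: 4!=24 * 3!=6
Coefficient = 5040 / 144 = 35

35


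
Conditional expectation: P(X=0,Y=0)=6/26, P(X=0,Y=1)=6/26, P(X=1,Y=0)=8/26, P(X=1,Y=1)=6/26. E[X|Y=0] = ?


P(Y=0) = 14/26
E[X|Y=0] = (0*6 + 1*8)/14 = 8/14 = 4/7

4/7


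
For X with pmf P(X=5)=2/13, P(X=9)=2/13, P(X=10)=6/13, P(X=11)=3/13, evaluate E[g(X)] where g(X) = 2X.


E[2X] = sum(g(x)*P(x))
= 10*2/13 + 18*2/13 + 20*6/13 + 22*3/13
= 242/13

242/13


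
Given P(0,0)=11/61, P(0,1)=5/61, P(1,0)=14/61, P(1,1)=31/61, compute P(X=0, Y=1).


Read from table: P(X=0, Y=1) = 5/61

5/61


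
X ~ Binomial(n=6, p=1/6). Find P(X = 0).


P(X=0) = C(6,0) * p^0 * (1-p)^6
= 1 * 1 * 15625/46656
= 15625/46656

15625/46656


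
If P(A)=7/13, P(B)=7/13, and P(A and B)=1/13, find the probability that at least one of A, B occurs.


P(A∪B) = P(A) + P(B) - P(A∩B)
= 7/13 + 7/13 - 1/13 = 1

1


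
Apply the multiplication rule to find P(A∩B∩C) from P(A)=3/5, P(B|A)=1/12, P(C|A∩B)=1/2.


P(A∩B∩C) = P(A) * P(B|A) * P(C|A∩B)
= 3/5 * 1/12 * 1/2
= 1/20 * 1/2 = 1/40

1/40


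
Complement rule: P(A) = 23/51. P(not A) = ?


P(A') = 1 - P(A) = 1 - 23/51 = 28/51

28/51


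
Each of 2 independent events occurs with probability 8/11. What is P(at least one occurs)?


P(at least one) = 1 - P(none)
P(none) = (1 - 8/11)^2 = (3/11)^2 = 9/121
P(at least one) = 1 - 9/121 = 112/121

112/121


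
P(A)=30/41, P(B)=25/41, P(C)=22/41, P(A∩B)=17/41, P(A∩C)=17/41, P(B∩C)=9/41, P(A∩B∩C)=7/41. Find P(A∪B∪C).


P(A∪B∪C) = P(A)+P(B)+P(C) - P(AB)-P(AC)-P(BC) + P(ABC)
= 30/41+25/41+22/41 - 17/41-17/41-9/41 + 7/41
= 1

1


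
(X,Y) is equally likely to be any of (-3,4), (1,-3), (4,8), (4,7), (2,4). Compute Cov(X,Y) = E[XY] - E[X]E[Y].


E[X]=8/5, E[Y]=4, E[XY]=53/5
Cov(X,Y) = E[XY] - E[X]E[Y] = 53/5 - 8/5*4 = 21/5

21/5


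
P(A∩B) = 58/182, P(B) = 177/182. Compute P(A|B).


P(A|B) = P(A∩B)/P(B) = (58/182)/(177/182) = 58/177

58/177


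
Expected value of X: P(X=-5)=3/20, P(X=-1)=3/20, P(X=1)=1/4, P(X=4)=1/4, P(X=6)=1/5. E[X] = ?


E[X] = sum(x * P(x))
= -5*3/20 - 1*3/20 + 1*1/4 + 4*1/4 + 6*1/5
= 31/20

31/20


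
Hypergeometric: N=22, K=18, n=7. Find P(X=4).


P(X=4) = C(18,4)*C(4,3) / C(22,7)
= 3060*4 / 170544
= 12240/170544 = 15/209

15/209


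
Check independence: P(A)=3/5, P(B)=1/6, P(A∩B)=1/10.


P(A)*P(B) = 3/5*1/6 = 1/10
P(A∩B) = 1/10, which equals P(A)P(B), so independent

Yes, A and B are independent


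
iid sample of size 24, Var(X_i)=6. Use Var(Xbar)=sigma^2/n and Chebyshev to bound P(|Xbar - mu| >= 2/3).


Var(Xbar) = Var(X)/n = 6/24
Chebyshev: P(|Xbar-mu| >= 2/3) <= Var(Xbar)/(2/3)^2 = (1/4)/(4/9) = 9/16

9/16


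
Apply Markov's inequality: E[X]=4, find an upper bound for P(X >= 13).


Markov: P(X >= a) <= E[X]/a
P(X >= 13) <= 4/13

4/13


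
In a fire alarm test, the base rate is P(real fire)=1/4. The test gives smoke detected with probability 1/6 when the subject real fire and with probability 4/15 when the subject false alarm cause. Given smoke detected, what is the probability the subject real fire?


P(A) = P(A|B)P(B) + P(A|B')P(B') = 1/6*1/4 + 4/15*3/4 = 29/120
P(B|A) = P(A|B)P(B)/P(A) = (1/24)/(29/120) = 5/29

5/29


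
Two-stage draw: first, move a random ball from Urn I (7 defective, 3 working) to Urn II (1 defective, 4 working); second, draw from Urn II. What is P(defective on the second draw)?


P(transfer defective) = 7/10; P(transfer working) = 3/10
If defective transferred: Urn II has 2 defective of 6, so P(defective|defective moved) = 1/3
If working transferred: Urn II has 1 defective of 6, so P(defective|working moved) = 1/6
By total probability: P(defective) = 7/10*1/3 + 3/10*1/6 = 17/60

17/60


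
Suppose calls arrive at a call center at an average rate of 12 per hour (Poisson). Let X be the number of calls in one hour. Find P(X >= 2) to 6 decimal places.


P(X>=2) = 1 - P(X<=1) = 1 - (e^(-12)*12^0/0! + e^(-12)*12^1/1!)
≈ 1 - (0.0000061442 + 0.0000737305)
= 1 - 0.0000798747 = 0.9999201253
≈ 0.999920

0.999920


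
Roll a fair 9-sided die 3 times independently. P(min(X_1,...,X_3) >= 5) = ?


P(min >= 5) = P(all X_i >= 5) = (P(X_1 >= 5))^3
= (5/9)^3 = 125/729

125/729


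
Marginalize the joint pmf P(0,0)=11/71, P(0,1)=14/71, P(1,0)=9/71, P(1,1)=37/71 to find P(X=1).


P(X=1) = P(1,0)+P(1,1) = 9/71 + 37/71 = 46/71

46/71


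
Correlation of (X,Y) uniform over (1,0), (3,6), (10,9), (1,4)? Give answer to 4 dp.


Cov(X,Y) = 10.1875, Var(X) = 13.6875, Var(Y) = 10.6875
rho = Cov/(sqrt(VarX)*sqrt(VarY)) = 0.8423

0.8423


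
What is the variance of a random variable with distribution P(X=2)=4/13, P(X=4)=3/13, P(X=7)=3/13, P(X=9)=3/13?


E[X] = 68/13, E[X^2] = 454/13
Var(X) = E[X^2] - (E[X])^2 = 454/13 - (68/13)^2 = 1278/169

1278/169


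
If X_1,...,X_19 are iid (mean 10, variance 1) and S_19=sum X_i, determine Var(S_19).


By independence, Var(S_n) = n*Var(X_1) = 19*1 = 19

19


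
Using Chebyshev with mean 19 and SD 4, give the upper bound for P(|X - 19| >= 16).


k = 16/4 = 4
Chebyshev: P(|X-mu| >= k*sigma) <= 1/k^2 = 1/4^2 = 1/16

1/16


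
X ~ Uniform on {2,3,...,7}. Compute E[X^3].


E[X^3] = (1/6) * sum(x^3 for x=2..7)
= 783/6 = 261/2

261/2


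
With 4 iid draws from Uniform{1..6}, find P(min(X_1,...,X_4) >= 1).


P(min >= 1) = P(all X_i >= 1) = (P(X_1 >= 1))^4
= (6/6)^4 = 1^4 = 1

1


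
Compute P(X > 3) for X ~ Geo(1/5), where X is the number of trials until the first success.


P(X > 3) = P(first 3 trials all fail) = (1-p)^3 = (4/5)^3 = 64/125

64/125


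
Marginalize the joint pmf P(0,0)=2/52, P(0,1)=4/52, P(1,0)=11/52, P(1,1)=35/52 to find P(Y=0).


P(Y=0) = P(0,0)+P(1,0) = 2/52 + 11/52 = 13/52 = 1/4

1/4


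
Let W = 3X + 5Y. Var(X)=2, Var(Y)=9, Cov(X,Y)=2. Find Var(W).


Var(3X + 5Y) = 3^2*Var(X) + 5^2*Var(Y) + 2*3*5*Cov(X,Y)
= 9*2 + 25*9 + 30*2
= 18 + 225 + 60 = 303

303


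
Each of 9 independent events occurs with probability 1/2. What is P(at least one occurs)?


P(at least one) = 1 - P(none)
P(none) = (1 - 1/2)^9 = (1/2)^9 = 1/512
P(at least one) = 1 - 1/512 = 511/512

511/512


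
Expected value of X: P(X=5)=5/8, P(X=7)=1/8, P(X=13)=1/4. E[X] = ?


E[X] = sum(x * P(x))
= 5*5/8 + 7*1/8 + 13*1/4
= 29/4

29/4


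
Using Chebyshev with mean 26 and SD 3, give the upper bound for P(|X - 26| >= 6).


k = 6/3 = 2
Chebyshev: P(|X-mu| >= k*sigma) <= 1/k^2 = 1/2^2 = 1/4

1/4


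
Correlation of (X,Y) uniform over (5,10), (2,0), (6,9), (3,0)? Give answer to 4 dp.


Cov(X,Y) = 7.0000, Var(X) = 2.5000, Var(Y) = 22.6875
rho = Cov/(sqrt(VarX)*sqrt(VarY)) = 0.9295

0.9295


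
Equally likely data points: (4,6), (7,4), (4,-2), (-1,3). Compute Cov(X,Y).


E[X]=7/2, E[Y]=11/4, E[XY]=41/4
Cov(X,Y) = E[XY] - E[X]E[Y] = 41/4 - 7/2*11/4 = 5/8

5/8


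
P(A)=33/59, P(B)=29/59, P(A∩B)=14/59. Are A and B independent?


P(A)*P(B) = 33/59*29/59 = 957/3481
P(A∩B) = 14/59 != 957/3481, so not independent

No, A and B are not independent


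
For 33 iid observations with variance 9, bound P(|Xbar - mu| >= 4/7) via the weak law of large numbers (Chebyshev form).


Var(Xbar) = Var(X)/n = 9/33
Chebyshev: P(|Xbar-mu| >= 4/7) <= Var(Xbar)/(4/7)^2 = (3/11)/(16/49) = 147/176

147/176


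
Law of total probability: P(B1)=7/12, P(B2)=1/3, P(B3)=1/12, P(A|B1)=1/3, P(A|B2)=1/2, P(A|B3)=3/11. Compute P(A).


P(A) = P(A|B1)P(B1) + P(A|B2)P(B2) + P(A|B3)P(B3)
= 1/3*7/12 + 1/2*1/3 + 3/11*1/12
= 7/36 + 1/6 + 1/44 = 38/99

38/99


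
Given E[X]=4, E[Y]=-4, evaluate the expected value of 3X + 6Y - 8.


E[3X + 6Y - 8] = 3*E[X] + 6*E[Y] - 8
= (3)*(4) + (6)*(-4) + (-8)
= 12 - 24 - 8 = -20

-20


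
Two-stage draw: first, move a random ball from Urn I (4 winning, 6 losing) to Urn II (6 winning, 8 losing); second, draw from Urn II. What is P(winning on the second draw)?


P(transfer winning) = 4/10 = 2/5; P(transfer losing) = 3/5
If winning transferred: Urn II has 7 winning of 15, so P(winning|winning moved) = 7/15
If losing transferred: Urn II has 6 winning of 15, so P(winning|losing moved) = 2/5
By total probability: P(winning) = 2/5*7/15 + 3/5*2/5 = 32/75

32/75


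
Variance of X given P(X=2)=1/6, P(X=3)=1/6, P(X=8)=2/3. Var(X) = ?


E[X] = 37/6, E[X^2] = 269/6
Var(X) = E[X^2] - (E[X])^2 = 269/6 - (37/6)^2 = 245/36

245/36


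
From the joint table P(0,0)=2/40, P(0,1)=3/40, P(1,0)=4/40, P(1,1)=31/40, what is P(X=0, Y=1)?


Read from table: P(X=0, Y=1) = 3/40

3/40


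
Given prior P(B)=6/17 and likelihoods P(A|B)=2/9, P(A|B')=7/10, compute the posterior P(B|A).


P(A) = P(A|B)P(B) + P(A|B')P(B') = 2/9*6/17 + 7/10*11/17 = 271/510
P(B|A) = P(A|B)P(B)/P(A) = (4/51)/(271/510) = 40/271

40/271


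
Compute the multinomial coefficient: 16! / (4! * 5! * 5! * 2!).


16! = 20922789888000
Denominator: 4!=24 * 5!=120 * 5!=120 * 2!=2
Coefficient = 20922789888000 / 691200 = 30270240

30270240


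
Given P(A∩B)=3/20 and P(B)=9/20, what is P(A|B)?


P(A|B) = P(A∩B)/P(B) = (3/20)/(9/20) = 3/9 = 1/3

1/3


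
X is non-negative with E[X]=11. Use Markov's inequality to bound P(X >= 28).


Markov: P(X >= a) <= E[X]/a
P(X >= 28) <= 11/28

11/28


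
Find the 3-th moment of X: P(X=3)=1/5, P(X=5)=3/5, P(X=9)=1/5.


E[X^3] = sum(x^3 * P(x))
= 27*1/5 + 125*3/5 + 729*1/5
= 1131/5

1131/5


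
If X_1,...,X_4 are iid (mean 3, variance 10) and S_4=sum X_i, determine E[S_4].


E[S_n] = n*E[X_1] = 4*3 = 12

12


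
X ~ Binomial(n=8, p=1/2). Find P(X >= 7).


P(X>=7) = P(X=7) + P(X=8)
= 1/32 + 1/256
= 9/256

9/256


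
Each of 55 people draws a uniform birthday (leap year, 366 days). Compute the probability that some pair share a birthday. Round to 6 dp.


P(all different) = prod((366-i)/366 for i=0..54) = 0.013909
P(at least one match) = 1 - 0.013909 = 0.986091

0.986091


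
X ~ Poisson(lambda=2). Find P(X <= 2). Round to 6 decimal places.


P(X<=2) = e^(-2)*2^0/0! + e^(-2)*2^1/1! + e^(-2)*2^2/2!
≈ 0.1353352832 + 0.2706705665 + 0.2706705665
= 0.6766764162
≈ 0.676676

0.676676


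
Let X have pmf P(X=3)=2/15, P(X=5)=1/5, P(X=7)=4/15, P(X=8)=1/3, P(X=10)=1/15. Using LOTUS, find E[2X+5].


E[2X+5] = sum(g(x)*P(x))
= 11*2/15 + 15*1/5 + 19*4/15 + 21*1/3 + 25*1/15
= 91/5

91/5


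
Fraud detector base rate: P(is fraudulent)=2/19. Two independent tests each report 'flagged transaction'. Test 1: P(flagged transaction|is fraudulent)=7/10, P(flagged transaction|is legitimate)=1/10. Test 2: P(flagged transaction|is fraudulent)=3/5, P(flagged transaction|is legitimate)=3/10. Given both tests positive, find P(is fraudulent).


After test 1: P(+) = 7/10*2/19 + 1/10*17/19 = 31/190
P(B|+) = (7/95)/(31/190) = 14/31
After test 2 (use post1 as new prior): P(+) = 3/5*14/31 + 3/10*17/31 = 27/62
P(B|+,+) = (42/155)/(27/62) = 28/45

28/45


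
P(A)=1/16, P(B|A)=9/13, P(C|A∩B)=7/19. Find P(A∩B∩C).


P(A∩B∩C) = P(A) * P(B|A) * P(C|A∩B)
= 1/16 * 9/13 * 7/19
= 9/208 * 7/19 = 63/3952

63/3952


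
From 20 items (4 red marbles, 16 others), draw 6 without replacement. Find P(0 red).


P(X=0) = C(4,0)*C(16,6) / C(20,6)
= 1*8008 / 38760
= 8008/38760 = 1001/4845

1001/4845


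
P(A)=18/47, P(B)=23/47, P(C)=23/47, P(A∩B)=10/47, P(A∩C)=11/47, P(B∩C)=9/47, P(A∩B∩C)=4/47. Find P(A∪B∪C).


P(A∪B∪C) = P(A)+P(B)+P(C) - P(AB)-P(AC)-P(BC) + P(ABC)
= 18/47+23/47+23/47 - 10/47-11/47-9/47 + 4/47
= 38/47

38/47


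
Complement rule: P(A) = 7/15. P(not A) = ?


P(A') = 1 - P(A) = 1 - 7/15 = 8/15

8/15


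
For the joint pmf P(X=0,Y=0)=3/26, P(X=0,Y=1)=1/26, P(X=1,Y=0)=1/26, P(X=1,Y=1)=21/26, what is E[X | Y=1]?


P(Y=1) = 22/26
E[X|Y=1] = (0*1 + 1*21)/22 = 21/22

21/22


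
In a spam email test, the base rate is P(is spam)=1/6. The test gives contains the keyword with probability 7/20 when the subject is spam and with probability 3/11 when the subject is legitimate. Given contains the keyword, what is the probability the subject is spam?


P(A) = P(A|B)P(B) + P(A|B')P(B') = 7/20*1/6 + 3/11*5/6 = 377/1320
P(B|A) = P(A|B)P(B)/P(A) = (7/120)/(377/1320) = 77/377

77/377


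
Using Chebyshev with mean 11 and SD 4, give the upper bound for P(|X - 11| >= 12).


k = 12/4 = 3
Chebyshev: P(|X-mu| >= k*sigma) <= 1/k^2 = 1/3^2 = 1/9

1/9


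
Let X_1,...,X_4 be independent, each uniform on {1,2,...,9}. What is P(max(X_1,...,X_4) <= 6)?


P(max <= 6) = P(all X_i <= 6) = (P(X_1 <= 6))^4
= (6/9)^4 = (2/3)^4 = 16/81

16/81


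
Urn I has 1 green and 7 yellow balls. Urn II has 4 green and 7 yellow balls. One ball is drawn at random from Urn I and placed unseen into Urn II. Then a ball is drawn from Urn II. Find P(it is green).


P(transfer green) = 1/8; P(transfer yellow) = 7/8
If green transferred: Urn II has 5 green of 12, so P(green|green moved) = 5/12
If yellow transferred: Urn II has 4 green of 12, so P(green|yellow moved) = 1/3
By total probability: P(green) = 1/8*5/12 + 7/8*1/3 = 11/32

11/32


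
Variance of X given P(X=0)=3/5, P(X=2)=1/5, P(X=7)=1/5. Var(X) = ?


E[X] = 9/5, E[X^2] = 53/5
Var(X) = E[X^2] - (E[X])^2 = 53/5 - (9/5)^2 = 184/25

184/25


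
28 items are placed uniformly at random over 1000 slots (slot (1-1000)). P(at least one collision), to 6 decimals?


P(all different) = prod((1000-i)/1000 for i=0..27) = 0.682827
P(at least one match) = 1 - 0.682827 = 0.317173

0.317173


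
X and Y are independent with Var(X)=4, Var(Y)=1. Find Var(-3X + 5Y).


Independence => Cov(X,Y)=0
Var(-3X + 5Y) = (-3)^2*Var(X) + 5^2*Var(Y)
= 9*4 + 25*1 = 61

61


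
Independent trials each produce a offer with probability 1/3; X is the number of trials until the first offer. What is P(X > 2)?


P(X > 2) = P(first 2 trials all fail) = (1-p)^2 = (2/3)^2 = 4/9

4/9


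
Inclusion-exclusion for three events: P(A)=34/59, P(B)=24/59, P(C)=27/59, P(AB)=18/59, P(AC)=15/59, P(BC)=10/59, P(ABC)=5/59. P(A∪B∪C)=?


P(A∪B∪C) = P(A)+P(B)+P(C) - P(AB)-P(AC)-P(BC) + P(ABC)
= 34/59+24/59+27/59 - 18/59-15/59-10/59 + 5/59
= 47/59

47/59


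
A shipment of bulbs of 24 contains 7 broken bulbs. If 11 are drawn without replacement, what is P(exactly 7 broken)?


P(X=7) = C(7,7)*C(17,4) / C(24,11)
= 1*2380 / 2496144
= 2380/2496144 = 5/5244

5/5244


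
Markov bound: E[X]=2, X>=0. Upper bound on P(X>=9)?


Markov: P(X >= a) <= E[X]/a
P(X >= 9) <= 2/9

2/9


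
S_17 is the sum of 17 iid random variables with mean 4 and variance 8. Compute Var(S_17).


By independence, Var(S_n) = n*Var(X_1) = 17*8 = 136

136


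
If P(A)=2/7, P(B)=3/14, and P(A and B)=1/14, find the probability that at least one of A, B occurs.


P(A∪B) = P(A) + P(B) - P(A∩B)
= 2/7 + 3/14 - 1/14 = 3/7

3/7


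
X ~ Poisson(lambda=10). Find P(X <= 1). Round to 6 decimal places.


P(X<=1) = e^(-10)*10^0/0! + e^(-10)*10^1/1!
≈ 0.0000453999 + 0.0004539993
= 0.0004993992
≈ 0.000499

0.000499


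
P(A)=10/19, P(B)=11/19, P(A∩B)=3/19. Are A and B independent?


P(A)*P(B) = 10/19*11/19 = 110/361
P(A∩B) = 3/19 != 110/361, so not independent

No, A and B are not independent


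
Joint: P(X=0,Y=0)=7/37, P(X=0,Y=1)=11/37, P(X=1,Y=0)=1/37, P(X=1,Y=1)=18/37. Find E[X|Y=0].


P(Y=0) = 8/37
E[X|Y=0] = (0*7 + 1*1)/8 = 1/8

1/8


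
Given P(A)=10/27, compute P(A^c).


P(A') = 1 - P(A) = 1 - 10/27 = 17/27

17/27


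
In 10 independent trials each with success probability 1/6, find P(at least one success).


P(at least one) = 1 - P(none)
P(none) = (1 - 1/6)^10 = (5/6)^10 = 9765625/60466176
P(at least one) = 1 - 9765625/60466176 = 50700551/60466176

50700551/60466176


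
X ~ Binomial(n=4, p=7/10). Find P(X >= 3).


P(X>=3) = P(X=3) + P(X=4)
= 1029/2500 + 2401/10000
= 6517/10000

6517/10000


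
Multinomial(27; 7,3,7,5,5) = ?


27! = 10888869450418352160768000000
Denominator: 7!=5040 * 3!=6 * 7!=5040 * 5!=120 * 5!=120
Coefficient = 10888869450418352160768000000 / 2194698240000 = 4961442649363200

4961442649363200


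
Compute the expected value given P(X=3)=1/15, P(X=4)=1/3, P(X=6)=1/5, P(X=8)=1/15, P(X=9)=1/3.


E[X] = sum(x * P(x))
= 3*1/15 + 4*1/3 + 6*1/5 + 8*1/15 + 9*1/3
= 94/15

94/15


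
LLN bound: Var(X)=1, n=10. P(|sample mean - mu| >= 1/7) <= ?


Var(Xbar) = Var(X)/n = 1/10
Chebyshev: P(|Xbar-mu| >= 1/7) <= Var(Xbar)/(1/7)^2 = (1/10)/(1/49) = 49/10
Bound exceeds 1, so trivial bound: 1

1


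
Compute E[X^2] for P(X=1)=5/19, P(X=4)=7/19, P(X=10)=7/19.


E[X^2] = sum(g(x)*P(x))
= 1*5/19 + 16*7/19 + 100*7/19
= 43

43


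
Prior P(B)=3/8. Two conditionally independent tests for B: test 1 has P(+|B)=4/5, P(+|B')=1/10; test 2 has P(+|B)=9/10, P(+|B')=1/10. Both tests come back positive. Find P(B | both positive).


After test 1: P(+) = 4/5*3/8 + 1/10*5/8 = 29/80
P(B|+) = (3/10)/(29/80) = 24/29
After test 2 (use post1 as new prior): P(+) = 9/10*24/29 + 1/10*5/29 = 221/290
P(B|+,+) = (108/145)/(221/290) = 216/221

216/221


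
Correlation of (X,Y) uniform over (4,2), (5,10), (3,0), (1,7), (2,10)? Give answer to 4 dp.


Cov(X,Y) = -0.4000, Var(X) = 2.0000, Var(Y) = 16.9600
rho = Cov/(sqrt(VarX)*sqrt(VarY)) = -0.0687

-0.0687


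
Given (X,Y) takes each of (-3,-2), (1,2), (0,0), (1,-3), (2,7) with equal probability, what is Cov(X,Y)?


E[X]=1/5, E[Y]=4/5, E[XY]=19/5
Cov(X,Y) = E[XY] - E[X]E[Y] = 19/5 - 1/5*4/5 = 91/25

91/25


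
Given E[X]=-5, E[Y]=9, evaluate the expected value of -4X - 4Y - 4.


E[-4X - 4Y - 4] = -4*E[X] - 4*E[Y] - 4
= (-4)*(-5) + (-4)*(9) + (-4)
= 20 - 36 - 4 = -20

-20


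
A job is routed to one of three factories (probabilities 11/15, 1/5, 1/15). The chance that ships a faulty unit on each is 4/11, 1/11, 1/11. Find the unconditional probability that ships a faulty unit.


P(A) = P(A|B1)P(B1) + P(A|B2)P(B2) + P(A|B3)P(B3)
= 4/11*11/15 + 1/11*1/5 + 1/11*1/15
= 4/15 + 1/55 + 1/165 = 16/55

16/55


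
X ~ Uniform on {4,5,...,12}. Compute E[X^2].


E[X^2] = (1/9) * sum(x^2 for x=4..12)
= 636/9 = 212/3

212/3
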